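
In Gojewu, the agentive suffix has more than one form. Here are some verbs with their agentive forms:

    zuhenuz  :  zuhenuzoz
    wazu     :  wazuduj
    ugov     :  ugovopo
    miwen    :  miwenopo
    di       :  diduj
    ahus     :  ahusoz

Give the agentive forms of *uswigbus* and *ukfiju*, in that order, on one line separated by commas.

uswigbusoz, ukfijuduj

The suffix is conditioned by the final sound: -oz when the stem ends in a sibilant (*zuhenuz*, *ahus*); -opo when the stem ends in a non-sibilant consonant (*ugov*, *miwen*); -duj when the stem ends in a vowel (*wazu*, *di*).
Since the final sound of *uswigbus* is /s/ (a sibilant), it takes -oz, giving *uswigbusoz*.
*ukfiju*: final sound = /u/, a vowel → -duj → *ukfijuduj*.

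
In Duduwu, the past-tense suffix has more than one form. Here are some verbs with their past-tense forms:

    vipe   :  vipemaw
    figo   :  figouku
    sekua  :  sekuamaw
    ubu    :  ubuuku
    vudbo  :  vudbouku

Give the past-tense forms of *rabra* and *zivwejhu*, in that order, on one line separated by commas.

rabramaw, zivwejhuuku

The alternation tracks the last vowel of the stem — -uku when the last vowel of the stem is a rounded vowel (*figo*, *ubu*, *vudbo*); -maw when the last vowel of the stem is an unrounded vowel (*vipe*, *sekua*).
Since the last vowel of *rabra* is /a/ (an unrounded vowel), it takes -maw, giving *rabramaw*.
The last vowel of *zivwejhu* is /u/, which is a rounded vowel, so the suffix is -uku, giving *zivwejhuuku*.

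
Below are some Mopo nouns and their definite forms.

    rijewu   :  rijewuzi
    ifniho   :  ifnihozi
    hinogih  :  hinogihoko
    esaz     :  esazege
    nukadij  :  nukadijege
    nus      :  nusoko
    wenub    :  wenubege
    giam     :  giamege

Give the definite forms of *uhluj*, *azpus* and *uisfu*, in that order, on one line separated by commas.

The alternation tracks the final sound of the stem — -oko when the stem ends in a voiceless consonant (*hinogih*, *nus*); -ege when the stem ends in a voiced consonant (*esaz*, *nukadij*, *wenub*, *giam*); -zi when the stem ends in a vowel (*rijewu*, *ifniho*).
Since the final sound of *uhluj* is /j/ (a voiced consonant), it takes -ege, giving *uhlujege*.
The final sound of *azpus* is /s/, which is a voiceless consonant, so the suffix is -oko, giving *azpusoko*.
*uisfu*: final sound = /u/, a vowel → -zi → *uisfuzi*.

uhlujege, azpusoko, uisfuzi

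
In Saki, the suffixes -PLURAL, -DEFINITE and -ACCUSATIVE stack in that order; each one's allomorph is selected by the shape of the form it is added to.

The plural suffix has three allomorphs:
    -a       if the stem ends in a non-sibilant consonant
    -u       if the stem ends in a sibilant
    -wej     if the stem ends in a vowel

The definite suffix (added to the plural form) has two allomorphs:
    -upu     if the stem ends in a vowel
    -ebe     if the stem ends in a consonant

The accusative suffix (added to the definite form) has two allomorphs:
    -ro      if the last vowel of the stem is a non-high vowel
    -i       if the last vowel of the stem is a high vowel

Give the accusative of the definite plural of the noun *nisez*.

*nisez*: final sound = /z/, a sibilant → -u → *nisezu*.
The final sound of the plural form *nisezu* is /u/, which is a vowel, so the definite suffix is -upu, giving *nisezuupu*.
The definite form *nisezuupu*: last vowel = /u/, a high vowel → -i → *nisezuupui*.

nisezuupui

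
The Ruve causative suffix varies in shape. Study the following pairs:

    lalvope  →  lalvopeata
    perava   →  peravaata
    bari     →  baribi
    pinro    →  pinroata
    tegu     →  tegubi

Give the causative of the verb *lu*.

The pattern is height harmony: -bi when the last vowel of the stem is a high vowel (*bari*, *tegu*); -ata when the last vowel of the stem is a non-high vowel (*lalvope*, *perava*, *pinro*).
*lu* — last vowel /u/ (a high vowel) → -bi → *lubi*.

lubi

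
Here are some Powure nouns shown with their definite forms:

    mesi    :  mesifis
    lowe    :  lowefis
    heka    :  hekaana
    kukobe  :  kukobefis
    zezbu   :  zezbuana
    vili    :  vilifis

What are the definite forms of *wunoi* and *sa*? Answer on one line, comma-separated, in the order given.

The suffix is conditioned by the last vowel: -fis when the last vowel of the stem is a front vowel (*mesi*, *lowe*, *kukobe*, *vili*); -ana when the last vowel of the stem is a back vowel (*heka*, *zezbu*).
The last vowel of *wunoi* is /i/, which is a front vowel, so the suffix is -fis, giving *wunoifis*.
*sa* — last vowel /a/ (a back vowel) → -ana → *saana*.

wunoifis, saana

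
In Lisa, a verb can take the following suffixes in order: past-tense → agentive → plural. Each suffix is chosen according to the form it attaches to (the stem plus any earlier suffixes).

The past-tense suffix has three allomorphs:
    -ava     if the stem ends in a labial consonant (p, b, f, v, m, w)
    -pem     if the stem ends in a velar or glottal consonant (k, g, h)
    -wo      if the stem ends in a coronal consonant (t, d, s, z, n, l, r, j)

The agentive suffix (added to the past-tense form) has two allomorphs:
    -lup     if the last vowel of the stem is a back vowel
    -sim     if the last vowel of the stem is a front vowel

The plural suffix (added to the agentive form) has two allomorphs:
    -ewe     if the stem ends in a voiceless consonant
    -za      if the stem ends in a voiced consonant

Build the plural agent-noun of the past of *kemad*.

kemadwolupewe

Since the final consonant of *kemad* is /d/ (coronal), it takes -wo, giving *kemadwo*.
The past-tense form *kemadwo* — last vowel /o/ (a back vowel) → -lup → *kemadwolup*.
The agentive form *kemadwolup* — final consonant /p/ (voiceless) → -ewe → *kemadwolupewe*.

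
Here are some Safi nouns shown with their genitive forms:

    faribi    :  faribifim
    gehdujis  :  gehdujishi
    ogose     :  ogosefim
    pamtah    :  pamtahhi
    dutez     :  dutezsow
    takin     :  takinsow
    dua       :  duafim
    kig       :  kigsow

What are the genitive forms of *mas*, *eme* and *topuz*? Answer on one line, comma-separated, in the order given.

The suffix is conditioned by the final sound: -hi when the stem ends in a voiceless consonant (*gehdujis*, *pamtah*); -sow when the stem ends in a voiced consonant (*dutez*, *takin*, *kig*); -fim when the stem ends in a vowel (*faribi*, *ogose*, *dua*).
The final sound of *mas* is /s/, which is a voiceless consonant, so the suffix is -hi, giving *mashi*.
*eme* — final sound /e/ (a vowel) → -fim → *emefim*.
The final sound of *topuz* is /z/, which is a voiced consonant, so the suffix is -sow, giving *topuzsow*.

mashi, emefim, topuzsow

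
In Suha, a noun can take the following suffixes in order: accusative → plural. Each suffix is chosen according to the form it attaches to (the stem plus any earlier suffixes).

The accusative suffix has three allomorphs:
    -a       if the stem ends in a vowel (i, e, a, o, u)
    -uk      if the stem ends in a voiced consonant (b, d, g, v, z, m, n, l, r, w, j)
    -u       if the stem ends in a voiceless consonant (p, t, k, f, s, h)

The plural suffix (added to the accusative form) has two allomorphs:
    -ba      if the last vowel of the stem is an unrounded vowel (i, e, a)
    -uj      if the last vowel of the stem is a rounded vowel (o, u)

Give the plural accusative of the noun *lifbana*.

lifbanaaba

*lifbana* — final sound /a/ (a vowel) → -a → *lifbanaa*.
Since the last vowel of the accusative form *lifbanaa* is /a/ (an unrounded vowel), it takes -ba, giving *lifbanaaba*.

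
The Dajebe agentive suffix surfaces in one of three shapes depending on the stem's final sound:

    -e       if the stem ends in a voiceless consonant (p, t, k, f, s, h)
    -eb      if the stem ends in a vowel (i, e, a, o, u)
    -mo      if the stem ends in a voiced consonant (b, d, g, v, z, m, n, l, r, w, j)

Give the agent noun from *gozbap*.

gozbape

Since the final sound of *gozbap* is /p/ (a voiceless consonant), it takes -e, giving *gozbape*.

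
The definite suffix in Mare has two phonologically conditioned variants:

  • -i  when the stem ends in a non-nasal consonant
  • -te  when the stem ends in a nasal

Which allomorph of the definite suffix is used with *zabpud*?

Since the final consonant of *zabpud* is /d/ (non-nasal), it takes -i.

-i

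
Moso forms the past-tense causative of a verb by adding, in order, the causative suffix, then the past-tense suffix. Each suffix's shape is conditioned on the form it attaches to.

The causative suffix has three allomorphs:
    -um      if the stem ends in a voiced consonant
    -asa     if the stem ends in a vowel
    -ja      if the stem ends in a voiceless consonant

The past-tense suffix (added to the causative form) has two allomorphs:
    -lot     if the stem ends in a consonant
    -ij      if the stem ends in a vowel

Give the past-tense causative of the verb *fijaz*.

fijazumlot

*fijaz* — final sound /z/ (a voiced consonant) → -um → *fijazum*.
The causative form *fijazum*: final sound = /m/, a consonant → -lot → *fijazumlot*.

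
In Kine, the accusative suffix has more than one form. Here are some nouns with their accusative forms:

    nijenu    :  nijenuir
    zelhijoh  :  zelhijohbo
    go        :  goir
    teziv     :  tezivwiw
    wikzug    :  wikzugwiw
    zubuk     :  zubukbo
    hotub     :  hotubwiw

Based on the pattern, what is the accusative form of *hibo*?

The alternation tracks the final sound of the stem — -bo when the stem ends in a voiceless consonant (*zelhijoh*, *zubuk*); -wiw when the stem ends in a voiced consonant (*teziv*, *wikzug*, *hotub*); -ir when the stem ends in a vowel (*nijenu*, *go*).
*hibo* — final sound /o/ (a vowel) → -ir → *hiboir*.

hiboir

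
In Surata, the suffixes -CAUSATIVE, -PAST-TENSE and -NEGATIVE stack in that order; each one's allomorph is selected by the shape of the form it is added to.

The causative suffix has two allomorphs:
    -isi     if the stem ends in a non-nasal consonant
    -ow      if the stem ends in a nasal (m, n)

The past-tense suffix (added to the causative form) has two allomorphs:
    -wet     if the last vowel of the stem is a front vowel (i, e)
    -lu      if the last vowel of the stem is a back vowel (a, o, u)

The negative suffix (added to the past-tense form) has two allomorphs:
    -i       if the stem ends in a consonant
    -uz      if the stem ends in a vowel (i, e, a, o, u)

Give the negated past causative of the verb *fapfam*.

fapfamowluuz

*fapfam*: final consonant = /m/, a nasal → -ow → *fapfamow*.
The last vowel of the causative form *fapfamow* is /o/, which is a back vowel, so the past-tense suffix is -lu, giving *fapfamowlu*.
The past-tense form *fapfamowlu*: final sound = /u/, a vowel → -uz → *fapfamowluuz*.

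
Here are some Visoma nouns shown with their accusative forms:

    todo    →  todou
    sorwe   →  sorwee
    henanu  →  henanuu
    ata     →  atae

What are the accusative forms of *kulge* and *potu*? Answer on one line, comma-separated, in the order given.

kulgee, potuu

The suffix is conditioned by the last vowel: -u when the last vowel of the stem is a rounded vowel (*todo*, *henanu*); -e when the last vowel of the stem is an unrounded vowel (*sorwe*, *ata*).
The last vowel of *kulge* is /e/, which is an unrounded vowel, so the suffix is -e, giving *kulgee*.
The last vowel of *potu* is /u/, which is a rounded vowel, so the suffix is -u, giving *potuu*.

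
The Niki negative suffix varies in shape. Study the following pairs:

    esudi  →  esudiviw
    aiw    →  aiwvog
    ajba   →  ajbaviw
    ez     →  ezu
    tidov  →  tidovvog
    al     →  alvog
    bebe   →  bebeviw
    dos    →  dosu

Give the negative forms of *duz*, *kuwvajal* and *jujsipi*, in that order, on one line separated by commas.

duzu, kuwvajalvog, jujsipiviw

Looking at the final sound of each stem: -u when the stem ends in a sibilant (*ez*, *dos*); -vog when the stem ends in a non-sibilant consonant (*aiw*, *tidov*, *al*); -viw when the stem ends in a vowel (*esudi*, *ajba*, *bebe*).
Since the final sound of *duz* is /z/ (a sibilant), it takes -u, giving *duzu*.
*kuwvajal* — final sound /l/ (a non-sibilant consonant) → -vog → *kuwvajalvog*.
*jujsipi* — final sound /i/ (a vowel) → -viw → *jujsipiviw*.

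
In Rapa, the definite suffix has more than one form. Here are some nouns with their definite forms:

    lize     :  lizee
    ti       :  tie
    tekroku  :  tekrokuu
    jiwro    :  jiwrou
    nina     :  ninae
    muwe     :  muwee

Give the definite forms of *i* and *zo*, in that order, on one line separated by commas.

The pattern is rounding harmony: -u when the last vowel of the stem is a rounded vowel (*tekroku*, *jiwro*); -e when the last vowel of the stem is an unrounded vowel (*lize*, *ti*, *nina*, *muwe*).
The last vowel of *i* is /i/, which is an unrounded vowel, so the suffix is -e, giving *ie*.
The last vowel of *zo* is /o/, which is a rounded vowel, so the suffix is -u, giving *zou*.

ie, zou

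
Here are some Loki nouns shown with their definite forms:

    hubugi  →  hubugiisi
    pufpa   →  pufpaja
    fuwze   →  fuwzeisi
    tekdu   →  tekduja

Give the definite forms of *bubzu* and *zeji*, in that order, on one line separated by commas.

The alternation tracks the last vowel of the stem — -isi when the last vowel of the stem is a front vowel (*hubugi*, *fuwze*); -ja when the last vowel of the stem is a back vowel (*pufpa*, *tekdu*).
*bubzu*: last vowel = /u/, a back vowel → -ja → *bubzuja*.
*zeji* — last vowel /i/ (a front vowel) → -isi → *zejiisi*.

bubzuja, zejiisi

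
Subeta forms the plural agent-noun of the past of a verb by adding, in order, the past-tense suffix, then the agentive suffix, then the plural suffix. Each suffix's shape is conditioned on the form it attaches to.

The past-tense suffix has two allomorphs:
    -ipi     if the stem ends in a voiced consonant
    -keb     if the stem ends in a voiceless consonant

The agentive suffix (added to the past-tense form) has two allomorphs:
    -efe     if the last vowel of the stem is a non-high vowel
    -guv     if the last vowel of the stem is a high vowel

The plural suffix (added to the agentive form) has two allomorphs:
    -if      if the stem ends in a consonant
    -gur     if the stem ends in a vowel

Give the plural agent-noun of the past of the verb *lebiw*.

lebiwipiguvif

*lebiw* — final consonant /w/ (voiced) → -ipi → *lebiwipi*.
Since the last vowel of the past-tense form *lebiwipi* is /i/ (a high vowel), it takes -guv, giving *lebiwipiguv*.
The final sound of the agentive form *lebiwipiguv* is /v/, which is a consonant, so the plural suffix is -if, giving *lebiwipiguvif*.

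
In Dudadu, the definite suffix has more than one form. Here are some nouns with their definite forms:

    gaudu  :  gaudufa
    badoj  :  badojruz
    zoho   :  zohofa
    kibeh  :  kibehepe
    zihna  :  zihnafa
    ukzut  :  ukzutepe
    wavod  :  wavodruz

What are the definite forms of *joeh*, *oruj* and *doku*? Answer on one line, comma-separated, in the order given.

joehepe, orujruz, dokufa

The alternation tracks the final sound of the stem — -epe when the stem ends in a voiceless consonant (*kibeh*, *ukzut*); -ruz when the stem ends in a voiced consonant (*badoj*, *wavod*); -fa when the stem ends in a vowel (*gaudu*, *zoho*, *zihna*).
Since the final sound of *joeh* is /h/ (a voiceless consonant), it takes -epe, giving *joehepe*.
The final sound of *oruj* is /j/, which is a voiced consonant, so the suffix is -ruz, giving *orujruz*.
Since the final sound of *doku* is /u/ (a vowel), it takes -fa, giving *dokufa*.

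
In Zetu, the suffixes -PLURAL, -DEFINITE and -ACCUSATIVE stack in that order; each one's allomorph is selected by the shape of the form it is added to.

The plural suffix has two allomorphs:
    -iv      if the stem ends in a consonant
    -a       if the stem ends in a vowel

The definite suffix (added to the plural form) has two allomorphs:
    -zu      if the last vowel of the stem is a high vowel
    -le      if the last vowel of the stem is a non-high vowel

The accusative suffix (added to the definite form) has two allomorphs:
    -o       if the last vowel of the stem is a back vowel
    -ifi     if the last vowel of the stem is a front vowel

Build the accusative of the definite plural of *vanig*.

The final sound of *vanig* is /g/, which is a consonant, so the plural suffix is -iv, giving *vanigiv*.
Since the last vowel of the plural form *vanigiv* is /i/ (a high vowel), it takes -zu, giving *vanigivzu*.
The definite form *vanigivzu* — last vowel /u/ (a back vowel) → -o → *vanigivzuo*.

vanigivzuo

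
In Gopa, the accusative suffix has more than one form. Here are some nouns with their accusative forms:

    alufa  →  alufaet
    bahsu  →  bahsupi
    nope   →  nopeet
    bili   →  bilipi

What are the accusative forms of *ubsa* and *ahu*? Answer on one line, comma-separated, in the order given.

ubsaet, ahupi

The alternation tracks the last vowel of the stem — -pi when the last vowel of the stem is a high vowel (*bahsu*, *bili*); -et when the last vowel of the stem is a non-high vowel (*alufa*, *nope*).
The last vowel of *ubsa* is /a/, which is a non-high vowel, so the suffix is -et, giving *ubsaet*.
The last vowel of *ahu* is /u/, which is a high vowel, so the suffix is -pi, giving *ahupi*.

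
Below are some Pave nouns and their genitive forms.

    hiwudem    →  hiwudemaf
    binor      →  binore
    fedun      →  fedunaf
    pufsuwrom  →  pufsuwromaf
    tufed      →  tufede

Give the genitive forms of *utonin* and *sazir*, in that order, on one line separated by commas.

Looking at the final consonant of each stem: -af when the stem ends in a nasal (*hiwudem*, *fedun*, *pufsuwrom*); -e when the stem ends in a non-nasal consonant (*binor*, *tufed*).
*utonin*: final consonant = /n/, a nasal → -af → *utoninaf*.
The final consonant of *sazir* is /r/, which is non-nasal, so the suffix is -e, giving *sazire*.

utoninaf, sazire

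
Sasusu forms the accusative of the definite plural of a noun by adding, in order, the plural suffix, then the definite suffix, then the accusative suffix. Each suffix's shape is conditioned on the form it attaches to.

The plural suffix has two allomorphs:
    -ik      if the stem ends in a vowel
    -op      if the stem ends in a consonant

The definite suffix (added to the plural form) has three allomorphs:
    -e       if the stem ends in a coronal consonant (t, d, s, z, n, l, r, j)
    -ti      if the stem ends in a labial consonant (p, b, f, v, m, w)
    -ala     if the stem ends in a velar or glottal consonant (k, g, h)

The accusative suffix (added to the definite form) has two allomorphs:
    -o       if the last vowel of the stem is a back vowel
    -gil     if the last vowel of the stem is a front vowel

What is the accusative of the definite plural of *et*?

etoptigil

*et* — final sound /t/ (a consonant) → -op → *etop*.
The plural form *etop*: final consonant = /p/, labial → -ti → *etopti*.
The definite form *etopti* — last vowel /i/ (a front vowel) → -gil → *etoptigil*.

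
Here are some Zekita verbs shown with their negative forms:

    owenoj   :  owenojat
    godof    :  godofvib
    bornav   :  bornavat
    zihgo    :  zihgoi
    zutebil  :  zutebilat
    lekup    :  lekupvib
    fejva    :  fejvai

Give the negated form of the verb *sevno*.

sevnoi

Looking at the final sound of each stem: -vib when the stem ends in a voiceless consonant (*godof*, *lekup*); -at when the stem ends in a voiced consonant (*owenoj*, *bornav*, *zutebil*); -i when the stem ends in a vowel (*zihgo*, *fejva*).
Since the final sound of *sevno* is /o/ (a vowel), it takes -i, giving *sevnoi*.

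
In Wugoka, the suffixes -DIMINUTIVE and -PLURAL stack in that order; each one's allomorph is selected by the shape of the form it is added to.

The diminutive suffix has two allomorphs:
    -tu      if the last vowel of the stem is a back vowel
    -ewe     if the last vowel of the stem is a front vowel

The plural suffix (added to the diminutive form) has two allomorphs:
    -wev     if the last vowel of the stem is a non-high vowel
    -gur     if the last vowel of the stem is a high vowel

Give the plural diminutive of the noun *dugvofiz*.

dugvofizewewev

Since the last vowel of *dugvofiz* is /i/ (a front vowel), it takes -ewe, giving *dugvofizewe*.
Since the last vowel of the diminutive form *dugvofizewe* is /e/ (a non-high vowel), it takes -wev, giving *dugvofizewewev*.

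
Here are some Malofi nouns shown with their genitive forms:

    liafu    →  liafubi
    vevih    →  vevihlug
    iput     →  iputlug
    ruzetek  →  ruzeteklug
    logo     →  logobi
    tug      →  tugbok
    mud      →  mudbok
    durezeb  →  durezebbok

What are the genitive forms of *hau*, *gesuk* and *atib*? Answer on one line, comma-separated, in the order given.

Looking at the final sound of each stem: -lug when the stem ends in a voiceless consonant (*vevih*, *iput*, *ruzetek*); -bok when the stem ends in a voiced consonant (*tug*, *mud*, *durezeb*); -bi when the stem ends in a vowel (*liafu*, *logo*).
*hau*: final sound = /u/, a vowel → -bi → *haubi*.
*gesuk*: final sound = /k/, a voiceless consonant → -lug → *gesuklug*.
Since the final sound of *atib* is /b/ (a voiced consonant), it takes -bok, giving *atibbok*.

haubi, gesuklug, atibbok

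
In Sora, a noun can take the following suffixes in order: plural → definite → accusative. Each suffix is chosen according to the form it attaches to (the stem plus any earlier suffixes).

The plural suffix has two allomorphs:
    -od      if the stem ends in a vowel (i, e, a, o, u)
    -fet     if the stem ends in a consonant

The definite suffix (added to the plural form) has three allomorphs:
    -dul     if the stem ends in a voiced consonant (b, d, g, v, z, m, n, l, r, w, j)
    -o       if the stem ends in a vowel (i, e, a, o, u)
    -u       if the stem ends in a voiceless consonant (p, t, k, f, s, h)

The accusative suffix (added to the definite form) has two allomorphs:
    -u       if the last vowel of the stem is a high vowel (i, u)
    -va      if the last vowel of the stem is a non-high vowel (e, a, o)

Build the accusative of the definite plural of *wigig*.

wigigfetuu

*wigig* — final sound /g/ (a consonant) → -fet → *wigigfet*.
Since the final sound of the plural form *wigigfet* is /t/ (a voiceless consonant), it takes -u, giving *wigigfetu*.
The definite form *wigigfetu* — last vowel /u/ (a high vowel) → -u → *wigigfetuu*.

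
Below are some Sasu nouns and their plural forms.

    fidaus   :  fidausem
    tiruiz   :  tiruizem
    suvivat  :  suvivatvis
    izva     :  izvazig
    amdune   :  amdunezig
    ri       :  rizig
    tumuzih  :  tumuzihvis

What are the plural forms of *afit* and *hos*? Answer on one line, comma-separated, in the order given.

The alternation tracks the final sound of the stem — -em when the stem ends in a sibilant (*fidaus*, *tiruiz*); -vis when the stem ends in a non-sibilant consonant (*suvivat*, *tumuzih*); -zig when the stem ends in a vowel (*izva*, *amdune*, *ri*).
*afit*: final sound = /t/, a non-sibilant consonant → -vis → *afitvis*.
*hos* — final sound /s/ (a sibilant) → -em → *hosem*.

afitvis, hosem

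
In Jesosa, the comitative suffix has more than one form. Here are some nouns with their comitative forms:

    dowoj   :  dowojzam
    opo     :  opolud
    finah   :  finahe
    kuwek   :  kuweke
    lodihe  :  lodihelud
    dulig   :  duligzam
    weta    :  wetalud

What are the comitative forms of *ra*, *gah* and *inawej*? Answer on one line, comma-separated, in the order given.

ralud, gahe, inawejzam

The suffix is conditioned by the final sound: -e when the stem ends in a voiceless consonant (*finah*, *kuwek*); -zam when the stem ends in a voiced consonant (*dowoj*, *dulig*); -lud when the stem ends in a vowel (*opo*, *lodihe*, *weta*).
*ra* — final sound /a/ (a vowel) → -lud → *ralud*.
*gah*: final sound = /h/, a voiceless consonant → -e → *gahe*.
Since the final sound of *inawej* is /j/ (a voiced consonant), it takes -zam, giving *inawejzam*.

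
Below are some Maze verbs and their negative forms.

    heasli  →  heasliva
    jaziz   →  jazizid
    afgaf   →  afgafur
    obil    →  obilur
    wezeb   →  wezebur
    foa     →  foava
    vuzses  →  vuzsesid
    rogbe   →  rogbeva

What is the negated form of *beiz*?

beizid

The alternation tracks the final sound of the stem — -id when the stem ends in a sibilant (*jaziz*, *vuzses*); -ur when the stem ends in a non-sibilant consonant (*afgaf*, *obil*, *wezeb*); -va when the stem ends in a vowel (*heasli*, *foa*, *rogbe*).
Since the final sound of *beiz* is /z/ (a sibilant), it takes -id, giving *beizid*.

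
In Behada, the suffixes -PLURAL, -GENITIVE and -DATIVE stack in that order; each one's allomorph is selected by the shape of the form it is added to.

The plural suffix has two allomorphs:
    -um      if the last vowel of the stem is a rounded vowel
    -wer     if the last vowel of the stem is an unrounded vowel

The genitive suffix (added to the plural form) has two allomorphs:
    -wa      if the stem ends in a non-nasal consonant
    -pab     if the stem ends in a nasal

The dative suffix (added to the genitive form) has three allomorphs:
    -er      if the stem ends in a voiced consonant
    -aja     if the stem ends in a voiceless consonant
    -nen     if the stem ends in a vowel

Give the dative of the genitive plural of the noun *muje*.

*muje*: last vowel = /e/, an unrounded vowel → -wer → *mujewer*.
Since the final consonant of the plural form *mujewer* is /r/ (non-nasal), it takes -wa, giving *mujewerwa*.
The genitive form *mujewerwa*: final sound = /a/, a vowel → -nen → *mujewerwanen*.

mujewerwanen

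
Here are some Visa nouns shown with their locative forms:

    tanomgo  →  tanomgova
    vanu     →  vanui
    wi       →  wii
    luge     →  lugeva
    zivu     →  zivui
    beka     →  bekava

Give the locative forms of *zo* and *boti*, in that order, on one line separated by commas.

zova, botii

The pattern is height harmony: -i when the last vowel of the stem is a high vowel (*vanu*, *wi*, *zivu*); -va when the last vowel of the stem is a non-high vowel (*tanomgo*, *luge*, *beka*).
Since the last vowel of *zo* is /o/ (a non-high vowel), it takes -va, giving *zova*.
Since the last vowel of *boti* is /i/ (a high vowel), it takes -i, giving *botii*.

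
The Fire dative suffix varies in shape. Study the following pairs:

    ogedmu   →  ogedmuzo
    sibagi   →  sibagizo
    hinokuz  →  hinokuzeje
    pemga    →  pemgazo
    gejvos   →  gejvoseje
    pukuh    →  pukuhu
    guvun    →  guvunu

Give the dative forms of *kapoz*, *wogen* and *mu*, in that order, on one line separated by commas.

kapozeje, wogenu, muzo

The pattern is sibilance of the final sound: -eje when the stem ends in a sibilant (*hinokuz*, *gejvos*); -u when the stem ends in a non-sibilant consonant (*pukuh*, *guvun*); -zo when the stem ends in a vowel (*ogedmu*, *sibagi*, *pemga*).
*kapoz* — final sound /z/ (a sibilant) → -eje → *kapozeje*.
*wogen* — final sound /n/ (a non-sibilant consonant) → -u → *wogenu*.
*mu* — final sound /u/ (a vowel) → -zo → *muzo*.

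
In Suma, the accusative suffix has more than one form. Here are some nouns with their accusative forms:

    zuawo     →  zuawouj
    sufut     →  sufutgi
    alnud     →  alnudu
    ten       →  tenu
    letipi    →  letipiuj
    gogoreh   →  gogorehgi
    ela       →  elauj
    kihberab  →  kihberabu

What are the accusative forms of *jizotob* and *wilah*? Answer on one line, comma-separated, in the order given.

The suffix is conditioned by the final sound: -gi when the stem ends in a voiceless consonant (*sufut*, *gogoreh*); -u when the stem ends in a voiced consonant (*alnud*, *ten*, *kihberab*); -uj when the stem ends in a vowel (*zuawo*, *letipi*, *ela*).
*jizotob* — final sound /b/ (a voiced consonant) → -u → *jizotobu*.
Since the final sound of *wilah* is /h/ (a voiceless consonant), it takes -gi, giving *wilahgi*.

jizotobu, wilahgi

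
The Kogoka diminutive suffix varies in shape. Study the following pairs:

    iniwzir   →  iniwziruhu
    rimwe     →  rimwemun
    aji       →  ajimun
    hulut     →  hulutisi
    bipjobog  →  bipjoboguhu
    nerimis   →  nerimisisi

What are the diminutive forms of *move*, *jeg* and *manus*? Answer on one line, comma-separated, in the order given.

The suffix is conditioned by the final sound: -isi when the stem ends in a voiceless consonant (*hulut*, *nerimis*); -uhu when the stem ends in a voiced consonant (*iniwzir*, *bipjobog*); -mun when the stem ends in a vowel (*rimwe*, *aji*).
*move* — final sound /e/ (a vowel) → -mun → *movemun*.
*jeg* — final sound /g/ (a voiced consonant) → -uhu → *jeguhu*.
The final sound of *manus* is /s/, which is a voiceless consonant, so the suffix is -isi, giving *manusisi*.

movemun, jeguhu, manusisi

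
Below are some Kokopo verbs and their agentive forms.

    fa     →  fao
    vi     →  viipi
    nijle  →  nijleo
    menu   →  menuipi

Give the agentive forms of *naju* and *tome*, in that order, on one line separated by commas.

najuipi, tomeo

The pattern is height harmony: -ipi when the last vowel of the stem is a high vowel (*vi*, *menu*); -o when the last vowel of the stem is a non-high vowel (*fa*, *nijle*).
The last vowel of *naju* is /u/, which is a high vowel, so the suffix is -ipi, giving *najuipi*.
Since the last vowel of *tome* is /e/ (a non-high vowel), it takes -o, giving *tomeo*.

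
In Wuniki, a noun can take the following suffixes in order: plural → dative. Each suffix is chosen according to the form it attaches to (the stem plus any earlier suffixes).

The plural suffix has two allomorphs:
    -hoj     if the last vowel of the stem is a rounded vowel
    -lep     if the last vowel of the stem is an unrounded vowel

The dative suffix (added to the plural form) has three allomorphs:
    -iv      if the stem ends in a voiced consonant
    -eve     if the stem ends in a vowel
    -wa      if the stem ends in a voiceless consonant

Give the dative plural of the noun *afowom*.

afowomhojiv

*afowom*: last vowel = /o/, a rounded vowel → -hoj → *afowomhoj*.
The final sound of the plural form *afowomhoj* is /j/, which is a voiced consonant, so the dative suffix is -iv, giving *afowomhojiv*.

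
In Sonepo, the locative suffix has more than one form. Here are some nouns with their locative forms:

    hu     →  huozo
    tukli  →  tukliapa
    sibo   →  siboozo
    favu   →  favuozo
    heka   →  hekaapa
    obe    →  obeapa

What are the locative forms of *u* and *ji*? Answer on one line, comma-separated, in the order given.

uozo, jiapa

The pattern is rounding harmony: -ozo when the last vowel of the stem is a rounded vowel (*hu*, *sibo*, *favu*); -apa when the last vowel of the stem is an unrounded vowel (*tukli*, *heka*, *obe*).
*u* — last vowel /u/ (a rounded vowel) → -ozo → *uozo*.
*ji* — last vowel /i/ (an unrounded vowel) → -apa → *jiapa*.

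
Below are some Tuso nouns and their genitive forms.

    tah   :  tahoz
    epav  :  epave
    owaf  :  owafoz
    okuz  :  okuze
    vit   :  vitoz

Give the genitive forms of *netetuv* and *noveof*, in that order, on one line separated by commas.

The suffix is conditioned by the final consonant: -oz when the stem ends in a voiceless consonant (*tah*, *owaf*, *vit*); -e when the stem ends in a voiced consonant (*epav*, *okuz*).
Since the final consonant of *netetuv* is /v/ (voiced), it takes -e, giving *netetuve*.
The final consonant of *noveof* is /f/, which is voiceless, so the suffix is -oz, giving *noveofoz*.

netetuve, noveofoz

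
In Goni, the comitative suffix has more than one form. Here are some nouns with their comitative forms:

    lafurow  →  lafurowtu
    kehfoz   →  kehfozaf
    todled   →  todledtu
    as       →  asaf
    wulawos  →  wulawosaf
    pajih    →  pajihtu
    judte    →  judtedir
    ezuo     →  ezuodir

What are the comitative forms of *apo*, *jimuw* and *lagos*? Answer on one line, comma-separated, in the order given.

The pattern is sibilance of the final sound: -af when the stem ends in a sibilant (*kehfoz*, *as*, *wulawos*); -tu when the stem ends in a non-sibilant consonant (*lafurow*, *todled*, *pajih*); -dir when the stem ends in a vowel (*judte*, *ezuo*).
*apo* — final sound /o/ (a vowel) → -dir → *apodir*.
*jimuw* — final sound /w/ (a non-sibilant consonant) → -tu → *jimuwtu*.
*lagos*: final sound = /s/, a sibilant → -af → *lagosaf*.

apodir, jimuwtu, lagosaf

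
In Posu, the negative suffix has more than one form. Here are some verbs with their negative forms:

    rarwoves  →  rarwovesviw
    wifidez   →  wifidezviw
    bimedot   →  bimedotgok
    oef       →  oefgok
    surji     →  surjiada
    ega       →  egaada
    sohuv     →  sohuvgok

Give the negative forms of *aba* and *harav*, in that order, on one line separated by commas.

abaada, haravgok

The alternation tracks the final sound of the stem — -viw when the stem ends in a sibilant (*rarwoves*, *wifidez*); -gok when the stem ends in a non-sibilant consonant (*bimedot*, *oef*, *sohuv*); -ada when the stem ends in a vowel (*surji*, *ega*).
*aba* — final sound /a/ (a vowel) → -ada → *abaada*.
*harav*: final sound = /v/, a non-sibilant consonant → -gok → *haravgok*.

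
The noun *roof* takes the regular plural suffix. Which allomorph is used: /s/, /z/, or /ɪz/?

/s/

The stem *roof* ends in a voiceless non-sibilant consonant.
The plural suffix surfaces as /ɪz/ after sibilants, /s/ after other voiceless consonants, and /z/ after other voiced sounds.
So the plural -s on *roof* is pronounced /s/.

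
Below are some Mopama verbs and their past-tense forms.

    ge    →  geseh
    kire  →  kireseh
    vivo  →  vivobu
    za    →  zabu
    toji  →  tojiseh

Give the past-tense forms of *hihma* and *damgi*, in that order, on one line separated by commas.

hihmabu, damgiseh

The alternation tracks the last vowel of the stem — -seh when the last vowel of the stem is a front vowel (*ge*, *kire*, *toji*); -bu when the last vowel of the stem is a back vowel (*vivo*, *za*).
*hihma* — last vowel /a/ (a back vowel) → -bu → *hihmabu*.
Since the last vowel of *damgi* is /i/ (a front vowel), it takes -seh, giving *damgiseh*.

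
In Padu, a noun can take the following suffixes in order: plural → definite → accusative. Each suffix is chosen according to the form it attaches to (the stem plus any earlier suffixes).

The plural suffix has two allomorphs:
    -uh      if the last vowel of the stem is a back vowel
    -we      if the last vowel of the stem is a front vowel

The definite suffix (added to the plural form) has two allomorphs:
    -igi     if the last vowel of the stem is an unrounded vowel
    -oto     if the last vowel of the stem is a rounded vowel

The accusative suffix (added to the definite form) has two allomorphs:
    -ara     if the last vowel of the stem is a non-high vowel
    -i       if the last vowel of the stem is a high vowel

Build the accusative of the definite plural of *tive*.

Since the last vowel of *tive* is /e/ (a front vowel), it takes -we, giving *tivewe*.
The plural form *tivewe*: last vowel = /e/, an unrounded vowel → -igi → *tiveweigi*.
The last vowel of the definite form *tiveweigi* is /i/, which is a high vowel, so the accusative suffix is -i, giving *tiveweigii*.

tiveweigii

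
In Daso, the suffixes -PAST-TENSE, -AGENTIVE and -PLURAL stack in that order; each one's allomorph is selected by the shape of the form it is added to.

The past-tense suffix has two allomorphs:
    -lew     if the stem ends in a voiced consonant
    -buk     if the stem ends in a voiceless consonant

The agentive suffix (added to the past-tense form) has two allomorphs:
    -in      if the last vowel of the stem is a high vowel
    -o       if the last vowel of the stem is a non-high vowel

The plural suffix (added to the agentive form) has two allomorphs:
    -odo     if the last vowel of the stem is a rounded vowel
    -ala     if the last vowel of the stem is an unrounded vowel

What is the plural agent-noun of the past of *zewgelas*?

zewgelasbukinala

Since the final consonant of *zewgelas* is /s/ (voiceless), it takes -buk, giving *zewgelasbuk*.
The past-tense form *zewgelasbuk* — last vowel /u/ (a high vowel) → -in → *zewgelasbukin*.
Since the last vowel of the agentive form *zewgelasbukin* is /i/ (an unrounded vowel), it takes -ala, giving *zewgelasbukinala*.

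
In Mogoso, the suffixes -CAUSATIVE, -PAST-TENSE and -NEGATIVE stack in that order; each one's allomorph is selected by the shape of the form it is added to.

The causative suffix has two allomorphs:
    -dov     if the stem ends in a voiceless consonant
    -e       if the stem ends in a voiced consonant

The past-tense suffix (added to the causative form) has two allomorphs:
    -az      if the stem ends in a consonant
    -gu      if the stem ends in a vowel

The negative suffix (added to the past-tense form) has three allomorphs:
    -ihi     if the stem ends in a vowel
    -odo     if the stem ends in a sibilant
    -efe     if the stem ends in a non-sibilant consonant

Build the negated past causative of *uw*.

The final consonant of *uw* is /w/, which is voiced, so the causative suffix is -e, giving *uwe*.
Since the final sound of the causative form *uwe* is /e/ (a vowel), it takes -gu, giving *uwegu*.
The past-tense form *uwegu* — final sound /u/ (a vowel) → -ihi → *uweguihi*.

uweguihi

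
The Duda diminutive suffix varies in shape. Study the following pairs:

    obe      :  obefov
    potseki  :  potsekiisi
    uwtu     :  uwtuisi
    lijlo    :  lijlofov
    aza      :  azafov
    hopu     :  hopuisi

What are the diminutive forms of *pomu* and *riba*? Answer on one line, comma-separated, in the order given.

pomuisi, ribafov

The pattern is height harmony: -isi when the last vowel of the stem is a high vowel (*potseki*, *uwtu*, *hopu*); -fov when the last vowel of the stem is a non-high vowel (*obe*, *lijlo*, *aza*).
The last vowel of *pomu* is /u/, which is a high vowel, so the suffix is -isi, giving *pomuisi*.
The last vowel of *riba* is /a/, which is a non-high vowel, so the suffix is -fov, giving *ribafov*.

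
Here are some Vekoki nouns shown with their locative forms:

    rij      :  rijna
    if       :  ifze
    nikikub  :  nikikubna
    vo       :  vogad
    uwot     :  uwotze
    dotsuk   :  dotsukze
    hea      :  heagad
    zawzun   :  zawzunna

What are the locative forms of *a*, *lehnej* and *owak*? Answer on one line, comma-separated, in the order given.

agad, lehnejna, owakze

Looking at the final sound of each stem: -ze when the stem ends in a voiceless consonant (*if*, *uwot*, *dotsuk*); -na when the stem ends in a voiced consonant (*rij*, *nikikub*, *zawzun*); -gad when the stem ends in a vowel (*vo*, *hea*).
*a*: final sound = /a/, a vowel → -gad → *agad*.
Since the final sound of *lehnej* is /j/ (a voiced consonant), it takes -na, giving *lehnejna*.
The final sound of *owak* is /k/, which is a voiceless consonant, so the suffix is -ze, giving *owakze*.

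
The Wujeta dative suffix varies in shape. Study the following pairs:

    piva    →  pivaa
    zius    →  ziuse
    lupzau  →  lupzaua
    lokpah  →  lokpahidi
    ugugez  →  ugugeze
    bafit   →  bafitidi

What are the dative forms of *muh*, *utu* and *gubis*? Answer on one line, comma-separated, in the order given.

The suffix is conditioned by the final sound: -e when the stem ends in a sibilant (*zius*, *ugugez*); -idi when the stem ends in a non-sibilant consonant (*lokpah*, *bafit*); -a when the stem ends in a vowel (*piva*, *lupzau*).
*muh* — final sound /h/ (a non-sibilant consonant) → -idi → *muhidi*.
The final sound of *utu* is /u/, which is a vowel, so the suffix is -a, giving *utua*.
*gubis* — final sound /s/ (a sibilant) → -e → *gubise*.

muhidi, utua, gubise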